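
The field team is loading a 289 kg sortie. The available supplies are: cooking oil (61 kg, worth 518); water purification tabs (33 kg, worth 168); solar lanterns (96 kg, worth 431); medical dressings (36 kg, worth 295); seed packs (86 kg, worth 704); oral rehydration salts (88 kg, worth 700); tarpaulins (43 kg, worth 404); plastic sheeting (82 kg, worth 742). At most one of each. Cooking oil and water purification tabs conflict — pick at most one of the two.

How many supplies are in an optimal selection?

The maximum people served within 289 kg is 2368.
For example cooking oil + seed packs + tarpaulins + plastic sheeting achieves it, using 272 kg.
Any selection reaching 2368 contains exactly 4 supplies.

4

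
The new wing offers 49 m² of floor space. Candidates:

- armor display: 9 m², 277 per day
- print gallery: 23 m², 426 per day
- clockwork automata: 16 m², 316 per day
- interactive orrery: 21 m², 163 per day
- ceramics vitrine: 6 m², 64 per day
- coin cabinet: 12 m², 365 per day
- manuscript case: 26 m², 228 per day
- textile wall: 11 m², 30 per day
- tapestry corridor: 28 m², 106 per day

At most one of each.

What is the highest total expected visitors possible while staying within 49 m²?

Taking the top-ratio exhibits first gives armor display + clockwork automata + ceramics vitrine + coin cabinet for 1022 (43 m²).
The 22 m² tied up in clockwork automata and ceramics vitrine is better spent on print gallery — total rises to 1068 (44 m²).
The spare 5 m² is too small for any remaining exhibit, and no exchange beats 1068.

1068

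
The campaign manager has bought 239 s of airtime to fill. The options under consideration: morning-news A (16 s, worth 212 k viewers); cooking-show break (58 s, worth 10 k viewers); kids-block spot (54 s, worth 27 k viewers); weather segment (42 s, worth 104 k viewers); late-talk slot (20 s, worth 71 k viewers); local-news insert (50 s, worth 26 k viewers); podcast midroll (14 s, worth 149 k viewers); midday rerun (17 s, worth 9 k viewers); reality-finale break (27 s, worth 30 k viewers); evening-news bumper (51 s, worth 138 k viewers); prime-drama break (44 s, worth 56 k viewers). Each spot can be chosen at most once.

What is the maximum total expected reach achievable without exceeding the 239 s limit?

Best packing: morning-news A + weather segment + late-talk slot + podcast midroll + midday rerun + reality-finale break + evening-news bumper + prime-drama break — 231 s, 769 total.
Next best is morning-news A + weather segment + late-talk slot + podcast midroll + reality-finale break + evening-news bumper + prime-drama break at 760 (214 s) — short by 9.

769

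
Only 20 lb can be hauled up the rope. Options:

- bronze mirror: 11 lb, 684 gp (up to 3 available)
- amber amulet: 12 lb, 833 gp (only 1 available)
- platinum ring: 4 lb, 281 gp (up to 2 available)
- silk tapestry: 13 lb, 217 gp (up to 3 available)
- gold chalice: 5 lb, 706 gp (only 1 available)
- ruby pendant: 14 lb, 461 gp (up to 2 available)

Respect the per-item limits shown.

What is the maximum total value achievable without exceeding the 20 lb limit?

1671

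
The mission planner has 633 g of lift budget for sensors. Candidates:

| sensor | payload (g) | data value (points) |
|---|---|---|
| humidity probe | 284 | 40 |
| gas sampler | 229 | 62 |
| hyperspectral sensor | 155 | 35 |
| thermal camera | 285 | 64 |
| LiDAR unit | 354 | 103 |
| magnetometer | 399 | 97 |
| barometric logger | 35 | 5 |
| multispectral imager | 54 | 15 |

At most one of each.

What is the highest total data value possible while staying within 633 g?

170

Ranking by ratio (data value/g): LiDAR unit 0.29, multispectral imager 0.28, gas sampler 0.27.
A density-first pass picks hyperspectral sensor + LiDAR unit + barometric logger + multispectral imager — 158 at 598 g.
Replace hyperspectral sensor and multispectral imager with gas sampler: the trade gains 12 net, giving 170 at 618 g.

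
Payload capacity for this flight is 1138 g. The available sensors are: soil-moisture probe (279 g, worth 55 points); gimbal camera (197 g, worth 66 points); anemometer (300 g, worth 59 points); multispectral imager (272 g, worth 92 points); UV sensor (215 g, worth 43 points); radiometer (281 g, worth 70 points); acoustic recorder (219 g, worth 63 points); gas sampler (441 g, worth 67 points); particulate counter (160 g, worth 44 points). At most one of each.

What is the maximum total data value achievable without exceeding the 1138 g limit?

335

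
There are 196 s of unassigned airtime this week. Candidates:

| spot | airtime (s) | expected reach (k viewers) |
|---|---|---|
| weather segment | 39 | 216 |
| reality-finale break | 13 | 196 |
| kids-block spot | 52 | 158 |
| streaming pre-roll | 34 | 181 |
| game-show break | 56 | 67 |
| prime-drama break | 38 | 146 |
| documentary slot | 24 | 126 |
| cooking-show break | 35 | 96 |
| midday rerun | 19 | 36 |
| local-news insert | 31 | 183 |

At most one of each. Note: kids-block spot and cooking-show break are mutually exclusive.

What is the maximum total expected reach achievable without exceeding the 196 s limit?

A density-first pass picks weather segment + reality-finale break + streaming pre-roll + prime-drama break + documentary slot + local-news insert — 1048 at 179 s.
Replace prime-drama break with kids-block spot: the trade gains 12 net, giving 1060 at 193 s.
The closest alternative, weather segment + reality-finale break + streaming pre-roll + prime-drama break + documentary slot + local-news insert, reaches only 1048.

1060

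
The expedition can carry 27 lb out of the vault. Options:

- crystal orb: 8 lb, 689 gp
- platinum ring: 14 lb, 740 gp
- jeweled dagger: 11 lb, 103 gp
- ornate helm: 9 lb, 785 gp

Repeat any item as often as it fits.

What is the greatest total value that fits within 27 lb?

Taking 3×ornate helm: 27 lb used, 2355 in value.
Every other selection either busts 27 lb or fails to beat 2355.

2355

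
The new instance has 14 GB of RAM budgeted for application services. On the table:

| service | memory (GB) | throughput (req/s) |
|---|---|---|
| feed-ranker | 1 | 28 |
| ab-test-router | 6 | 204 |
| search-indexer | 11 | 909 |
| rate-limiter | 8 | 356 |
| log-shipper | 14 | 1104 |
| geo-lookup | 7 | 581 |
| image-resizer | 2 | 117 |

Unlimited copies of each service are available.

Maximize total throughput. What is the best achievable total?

Best packing: 2×geo-lookup — 14 GB, 1162 total.
Nothing else within 14 GB beats 1162.

1162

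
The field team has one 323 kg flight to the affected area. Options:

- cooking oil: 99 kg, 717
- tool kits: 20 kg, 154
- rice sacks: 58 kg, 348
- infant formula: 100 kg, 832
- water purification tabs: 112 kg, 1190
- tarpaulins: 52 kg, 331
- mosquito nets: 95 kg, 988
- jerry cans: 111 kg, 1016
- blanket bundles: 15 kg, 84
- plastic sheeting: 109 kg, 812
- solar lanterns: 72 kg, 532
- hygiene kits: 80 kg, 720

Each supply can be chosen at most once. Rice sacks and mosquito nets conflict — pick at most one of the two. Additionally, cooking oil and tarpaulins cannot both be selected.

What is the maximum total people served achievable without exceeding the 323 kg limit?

3194

The ratio ordering already packs tightly: water purification tabs + mosquito nets + jerry cans, 318 kg, 3194.
Every other selection either busts 323 kg or breaks a pairing rule or fails to beat 3194.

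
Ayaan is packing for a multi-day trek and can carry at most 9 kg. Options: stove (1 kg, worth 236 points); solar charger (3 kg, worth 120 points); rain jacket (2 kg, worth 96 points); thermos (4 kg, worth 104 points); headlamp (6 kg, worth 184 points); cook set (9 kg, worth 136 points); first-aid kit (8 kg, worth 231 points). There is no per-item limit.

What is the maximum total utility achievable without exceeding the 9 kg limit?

2124

Best packing: 9×stove — 9 kg, 2124 total.
That's the maximum — no swap from here does better than 2124.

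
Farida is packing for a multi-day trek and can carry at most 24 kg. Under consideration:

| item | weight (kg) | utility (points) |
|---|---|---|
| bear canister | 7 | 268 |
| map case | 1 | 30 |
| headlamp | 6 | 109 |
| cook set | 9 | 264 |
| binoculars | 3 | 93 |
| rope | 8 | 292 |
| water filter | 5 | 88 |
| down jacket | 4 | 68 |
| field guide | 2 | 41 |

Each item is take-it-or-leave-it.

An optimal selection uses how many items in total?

Optimal total is 824.
One optimal bundle: bear canister + cook set + rope (24 kg).
Any selection reaching 824 contains exactly 3 items.

3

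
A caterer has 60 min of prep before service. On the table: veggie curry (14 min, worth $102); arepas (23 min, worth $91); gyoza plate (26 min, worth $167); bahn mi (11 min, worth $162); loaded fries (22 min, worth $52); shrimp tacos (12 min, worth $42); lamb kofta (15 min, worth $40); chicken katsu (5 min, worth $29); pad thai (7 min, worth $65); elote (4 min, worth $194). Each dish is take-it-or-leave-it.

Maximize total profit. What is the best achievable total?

654

Ranking by ratio (profit/min): elote 48.50, bahn mi 14.73, pad thai 9.29.
A density-first pass picks veggie curry + bahn mi + shrimp tacos + chicken katsu + pad thai + elote — 594 at 53 min.
Replace shrimp tacos and pad thai with gyoza plate: the trade gains 60 net, giving 654 at 60 min.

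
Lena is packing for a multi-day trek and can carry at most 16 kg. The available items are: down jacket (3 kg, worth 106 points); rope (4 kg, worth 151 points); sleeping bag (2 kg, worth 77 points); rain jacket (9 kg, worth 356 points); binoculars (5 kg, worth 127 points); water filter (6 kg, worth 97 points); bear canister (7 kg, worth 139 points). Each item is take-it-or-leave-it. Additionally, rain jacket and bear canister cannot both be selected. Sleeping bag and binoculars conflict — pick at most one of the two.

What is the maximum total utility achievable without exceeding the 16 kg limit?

613

A density-first pass picks rope + sleeping bag + rain jacket — 584 at 15 kg.
Replace sleeping bag with down jacket: the trade gains 29 net, giving 613 at 16 kg.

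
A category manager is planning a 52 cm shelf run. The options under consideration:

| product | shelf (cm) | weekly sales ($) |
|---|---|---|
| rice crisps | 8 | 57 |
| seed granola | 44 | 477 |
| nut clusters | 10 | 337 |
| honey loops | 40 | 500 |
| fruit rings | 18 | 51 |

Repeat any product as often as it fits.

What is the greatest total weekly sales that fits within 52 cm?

Taking 5×nut clusters: 50 cm used, 1685 in weekly sales.

1685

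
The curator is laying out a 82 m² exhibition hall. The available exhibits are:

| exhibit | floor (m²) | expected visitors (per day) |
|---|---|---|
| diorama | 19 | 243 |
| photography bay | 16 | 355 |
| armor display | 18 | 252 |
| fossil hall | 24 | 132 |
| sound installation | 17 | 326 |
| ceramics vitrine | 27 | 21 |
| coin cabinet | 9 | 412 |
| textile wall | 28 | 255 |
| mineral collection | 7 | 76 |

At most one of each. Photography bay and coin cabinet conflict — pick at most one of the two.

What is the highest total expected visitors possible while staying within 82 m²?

1321

Armor display + sound installation + coin cabinet + textile wall + mineral collection uses 79 of the 82 m² and totals 1321.
Runner-up diorama + sound installation + coin cabinet + textile wall + mineral collection tops out at 1312.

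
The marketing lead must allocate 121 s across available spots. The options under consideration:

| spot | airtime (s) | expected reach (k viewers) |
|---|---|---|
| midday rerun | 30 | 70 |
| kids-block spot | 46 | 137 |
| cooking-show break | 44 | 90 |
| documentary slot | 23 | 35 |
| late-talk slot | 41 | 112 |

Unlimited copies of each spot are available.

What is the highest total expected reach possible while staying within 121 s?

Greedy by ratio would take 2×kids-block spot + documentary slot: 115 s used, total 309.
Dropping kids-block spot and documentary slot frees 69 s; slotting in midday rerun + late-talk slot (71 s) lifts the total to 319 at 117 s.
The spare 4 s is too small for any remaining spot, and no exchange beats 319.

319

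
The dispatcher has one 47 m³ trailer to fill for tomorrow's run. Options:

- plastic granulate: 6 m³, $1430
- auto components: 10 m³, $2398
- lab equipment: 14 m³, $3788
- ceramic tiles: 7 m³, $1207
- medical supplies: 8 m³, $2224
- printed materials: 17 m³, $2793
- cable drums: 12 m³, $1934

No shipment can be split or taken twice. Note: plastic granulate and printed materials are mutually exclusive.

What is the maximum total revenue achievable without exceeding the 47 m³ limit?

The ratio ordering already packs tightly: plastic granulate + auto components + lab equipment + ceramic tiles + medical supplies, 45 m³, 11047.
Every other selection either busts 47 m³ or breaks a pairing rule or fails to beat 11047.

11047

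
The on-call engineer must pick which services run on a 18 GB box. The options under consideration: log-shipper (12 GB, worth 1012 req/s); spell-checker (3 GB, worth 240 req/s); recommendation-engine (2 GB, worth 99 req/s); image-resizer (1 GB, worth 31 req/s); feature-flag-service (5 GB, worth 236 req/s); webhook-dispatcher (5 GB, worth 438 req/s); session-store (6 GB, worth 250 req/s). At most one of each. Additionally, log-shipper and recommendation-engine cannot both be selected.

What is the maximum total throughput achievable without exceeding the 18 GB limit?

The ratio ordering already packs tightly: log-shipper + image-resizer + webhook-dispatcher, 18 GB, 1481.
The closest alternative, log-shipper + webhook-dispatcher, reaches only 1450.

1481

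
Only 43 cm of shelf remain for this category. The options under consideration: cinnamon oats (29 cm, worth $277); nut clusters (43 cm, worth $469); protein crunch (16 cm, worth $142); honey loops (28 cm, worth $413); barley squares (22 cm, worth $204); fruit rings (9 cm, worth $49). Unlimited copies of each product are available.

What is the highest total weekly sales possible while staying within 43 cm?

469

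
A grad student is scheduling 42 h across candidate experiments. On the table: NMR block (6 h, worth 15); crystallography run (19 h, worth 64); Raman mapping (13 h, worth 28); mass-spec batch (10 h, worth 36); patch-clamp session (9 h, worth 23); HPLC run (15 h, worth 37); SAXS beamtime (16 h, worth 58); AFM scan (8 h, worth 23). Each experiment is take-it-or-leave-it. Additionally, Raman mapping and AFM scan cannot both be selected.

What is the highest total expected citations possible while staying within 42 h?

137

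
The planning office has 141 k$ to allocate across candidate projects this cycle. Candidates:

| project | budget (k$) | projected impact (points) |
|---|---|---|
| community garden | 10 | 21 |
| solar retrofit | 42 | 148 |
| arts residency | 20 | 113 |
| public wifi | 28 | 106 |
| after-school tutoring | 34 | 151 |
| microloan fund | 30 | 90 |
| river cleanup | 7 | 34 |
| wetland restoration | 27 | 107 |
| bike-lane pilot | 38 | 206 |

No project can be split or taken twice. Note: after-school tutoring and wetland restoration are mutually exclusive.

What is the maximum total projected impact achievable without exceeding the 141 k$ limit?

652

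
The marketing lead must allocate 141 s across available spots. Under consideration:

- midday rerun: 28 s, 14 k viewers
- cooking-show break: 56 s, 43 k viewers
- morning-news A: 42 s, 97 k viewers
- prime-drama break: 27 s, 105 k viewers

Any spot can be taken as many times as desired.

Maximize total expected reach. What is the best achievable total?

525

By expected reach per s: prime-drama break 3.89, morning-news A 2.31, cooking-show break 0.77 lead.
Taking 5×prime-drama break: 135 s used, 525 in expected reach.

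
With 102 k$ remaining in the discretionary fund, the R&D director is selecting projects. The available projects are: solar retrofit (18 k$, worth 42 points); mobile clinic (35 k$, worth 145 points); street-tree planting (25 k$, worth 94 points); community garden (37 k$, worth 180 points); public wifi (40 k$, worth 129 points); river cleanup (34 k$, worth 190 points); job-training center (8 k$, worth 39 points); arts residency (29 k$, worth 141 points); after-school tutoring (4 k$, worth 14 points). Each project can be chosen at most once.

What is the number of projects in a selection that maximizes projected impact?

3

Best achievable projected impact is 511.
One optimal bundle: community garden + river cleanup + arts residency (100 k$).
Every optimal selection uses 3 projects.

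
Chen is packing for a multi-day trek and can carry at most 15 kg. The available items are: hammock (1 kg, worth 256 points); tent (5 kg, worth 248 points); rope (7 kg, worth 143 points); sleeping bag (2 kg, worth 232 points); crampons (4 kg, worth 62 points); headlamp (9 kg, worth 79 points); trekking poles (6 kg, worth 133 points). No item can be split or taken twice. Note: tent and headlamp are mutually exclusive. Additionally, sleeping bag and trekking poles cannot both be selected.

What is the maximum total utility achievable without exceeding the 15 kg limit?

Taking hammock + tent + rope + sleeping bag: 15 kg used, 879 in utility.
Every other selection either busts 15 kg or breaks a pairing rule or fails to beat 879.

879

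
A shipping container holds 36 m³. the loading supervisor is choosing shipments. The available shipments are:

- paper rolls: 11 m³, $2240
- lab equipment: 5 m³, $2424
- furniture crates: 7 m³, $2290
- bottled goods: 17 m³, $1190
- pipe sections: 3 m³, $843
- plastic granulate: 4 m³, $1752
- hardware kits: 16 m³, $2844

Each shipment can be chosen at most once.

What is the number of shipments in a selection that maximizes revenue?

The maximum revenue within 36 m³ is 10153.
One optimal bundle: lab equipment + furniture crates + pipe sections + plastic granulate + hardware kits (35 m³).
All optima have 5 shipments.

5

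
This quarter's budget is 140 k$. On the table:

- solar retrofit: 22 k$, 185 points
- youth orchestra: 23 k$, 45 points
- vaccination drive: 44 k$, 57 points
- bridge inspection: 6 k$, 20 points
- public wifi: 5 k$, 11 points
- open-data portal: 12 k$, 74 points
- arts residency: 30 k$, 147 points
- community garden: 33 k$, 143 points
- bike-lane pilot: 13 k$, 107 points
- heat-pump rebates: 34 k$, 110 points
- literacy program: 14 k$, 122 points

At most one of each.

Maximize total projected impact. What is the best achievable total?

Taking solar retrofit + bridge inspection + public wifi + open-data portal + arts residency + community garden + bike-lane pilot + literacy program: 135 k$ used, 809 in projected impact.

809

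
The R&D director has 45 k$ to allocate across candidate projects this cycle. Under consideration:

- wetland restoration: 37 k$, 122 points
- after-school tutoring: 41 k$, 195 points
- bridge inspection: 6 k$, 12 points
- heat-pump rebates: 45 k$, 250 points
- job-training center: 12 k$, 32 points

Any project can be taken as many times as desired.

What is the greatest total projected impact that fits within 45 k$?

Density check — heat-pump rebates 5.56, after-school tutoring 4.76, wetland restoration 3.30, job-training center 2.67 are the best per k$.
Taking heat-pump rebates: 45 k$ used, 250 in projected impact.
That's the maximum — no swap from here does better than 250.

250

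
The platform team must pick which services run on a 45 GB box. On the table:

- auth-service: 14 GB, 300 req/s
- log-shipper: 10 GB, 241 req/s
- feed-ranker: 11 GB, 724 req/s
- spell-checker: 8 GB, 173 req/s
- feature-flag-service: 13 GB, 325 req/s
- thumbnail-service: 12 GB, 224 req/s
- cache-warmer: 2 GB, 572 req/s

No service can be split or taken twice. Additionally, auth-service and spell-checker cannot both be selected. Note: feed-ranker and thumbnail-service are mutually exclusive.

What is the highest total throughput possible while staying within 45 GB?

2035

Taking log-shipper + feed-ranker + spell-checker + feature-flag-service + cache-warmer: 44 GB used, 2035 in throughput.
The closest alternative, auth-service + feed-ranker + feature-flag-service + cache-warmer, reaches only 1921.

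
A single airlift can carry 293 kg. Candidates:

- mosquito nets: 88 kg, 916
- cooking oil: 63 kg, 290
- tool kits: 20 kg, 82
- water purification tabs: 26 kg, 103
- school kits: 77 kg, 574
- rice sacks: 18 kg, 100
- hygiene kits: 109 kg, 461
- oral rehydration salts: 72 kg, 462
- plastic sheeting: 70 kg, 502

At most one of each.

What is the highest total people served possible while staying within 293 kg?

Ranking by ratio (people served/kg): mosquito nets 10.41, school kits 7.45, plastic sheeting 7.17, oral rehydration salts 6.42.
A density-first pass picks mosquito nets + tool kits + school kits + rice sacks + plastic sheeting — 2174 at 273 kg.
Replace tool kits with water purification tabs: the trade gains 21 net, giving 2195 at 279 kg.

2195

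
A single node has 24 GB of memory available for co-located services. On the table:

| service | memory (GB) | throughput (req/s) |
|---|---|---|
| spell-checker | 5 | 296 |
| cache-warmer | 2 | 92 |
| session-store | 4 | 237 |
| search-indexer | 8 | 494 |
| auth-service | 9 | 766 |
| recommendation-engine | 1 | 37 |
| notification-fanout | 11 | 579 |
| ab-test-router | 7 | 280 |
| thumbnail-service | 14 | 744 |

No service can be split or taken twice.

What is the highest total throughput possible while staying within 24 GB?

1648

Density check — auth-service 85.11, search-indexer 61.75, session-store 59.25 are the best per GB.
A density-first pass picks cache-warmer + session-store + search-indexer + auth-service + recommendation-engine — 1626 at 24 GB.
Dropping session-store and recommendation-engine frees 5 GB; slotting in spell-checker (5 GB) lifts the total to 1648 at 24 GB.
Next best is cache-warmer + session-store + search-indexer + auth-service + recommendation-engine at 1626 (24 GB) — short by 22.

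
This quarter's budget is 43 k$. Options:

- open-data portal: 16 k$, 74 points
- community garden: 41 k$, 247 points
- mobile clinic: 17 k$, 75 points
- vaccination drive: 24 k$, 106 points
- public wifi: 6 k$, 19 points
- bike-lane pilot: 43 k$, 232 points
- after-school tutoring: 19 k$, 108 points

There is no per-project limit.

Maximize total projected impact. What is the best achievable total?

Ranking by ratio (projected impact/k$): community garden 6.02, after-school tutoring 5.68, bike-lane pilot 5.40.
The ratio ordering already packs tightly: community garden, 41 k$, 247.
Every other selection either busts 43 k$ or fails to beat 247.

247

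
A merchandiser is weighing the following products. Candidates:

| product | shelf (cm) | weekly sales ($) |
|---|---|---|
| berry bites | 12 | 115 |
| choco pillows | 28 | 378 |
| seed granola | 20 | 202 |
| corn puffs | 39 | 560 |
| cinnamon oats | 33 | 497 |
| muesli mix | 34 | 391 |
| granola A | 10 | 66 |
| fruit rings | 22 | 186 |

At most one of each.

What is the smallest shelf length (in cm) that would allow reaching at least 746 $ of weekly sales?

59

Need the lightest bundle worth ≥ 746.
seed granola + corn puffs: 762 weekly sales at 59 cm.
No combination under 59 cm hits 746.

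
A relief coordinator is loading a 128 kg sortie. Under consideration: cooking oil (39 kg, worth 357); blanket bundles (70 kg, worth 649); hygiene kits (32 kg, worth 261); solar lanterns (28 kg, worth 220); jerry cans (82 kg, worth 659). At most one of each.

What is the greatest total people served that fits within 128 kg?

A density-first pass picks cooking oil + blanket bundles — 1006 at 109 kg.
The 70 kg tied up in blanket bundles is better spent on jerry cans — total rises to 1016 (121 kg).

1016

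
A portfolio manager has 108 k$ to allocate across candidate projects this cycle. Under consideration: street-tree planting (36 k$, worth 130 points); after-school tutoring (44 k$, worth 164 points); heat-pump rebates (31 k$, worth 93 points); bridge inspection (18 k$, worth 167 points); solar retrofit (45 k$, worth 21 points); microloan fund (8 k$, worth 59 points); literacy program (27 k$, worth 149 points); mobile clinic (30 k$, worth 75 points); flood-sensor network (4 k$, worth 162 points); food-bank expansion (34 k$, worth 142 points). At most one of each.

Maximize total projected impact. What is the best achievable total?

Greedy by ratio would take bridge inspection + microloan fund + literacy program + flood-sensor network + food-bank expansion: 91 k$ used, total 679.
Dropping food-bank expansion frees 34 k$; slotting in after-school tutoring (44 k$) lifts the total to 701 at 101 k$.
Next best is after-school tutoring + bridge inspection + microloan fund + flood-sensor network + food-bank expansion at 694 (108 k$) — short by 7.

701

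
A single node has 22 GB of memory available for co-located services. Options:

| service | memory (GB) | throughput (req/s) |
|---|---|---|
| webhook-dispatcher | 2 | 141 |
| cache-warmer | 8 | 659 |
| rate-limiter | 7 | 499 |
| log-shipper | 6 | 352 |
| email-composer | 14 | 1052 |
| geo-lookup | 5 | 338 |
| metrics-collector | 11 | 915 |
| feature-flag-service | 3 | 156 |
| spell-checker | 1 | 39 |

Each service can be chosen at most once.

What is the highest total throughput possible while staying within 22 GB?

1754

Ranking by ratio (throughput/GB): metrics-collector 83.18, cache-warmer 82.38, email-composer 75.14, rate-limiter 71.29.
The ratio ordering already packs tightly: webhook-dispatcher + cache-warmer + metrics-collector + spell-checker, 22 GB, 1754.
No other feasible combination exceeds 1754.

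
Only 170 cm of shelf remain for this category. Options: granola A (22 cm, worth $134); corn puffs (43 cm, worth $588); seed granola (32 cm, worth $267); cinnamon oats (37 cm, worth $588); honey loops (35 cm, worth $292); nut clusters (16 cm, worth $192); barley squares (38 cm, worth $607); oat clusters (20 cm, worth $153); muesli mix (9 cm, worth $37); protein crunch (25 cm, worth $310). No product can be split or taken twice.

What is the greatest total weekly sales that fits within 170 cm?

Ranking by ratio (weekly sales/cm): barley squares 15.97, cinnamon oats 15.89, corn puffs 13.67, protein crunch 12.40.
The ratio ordering already packs tightly: corn puffs + cinnamon oats + nut clusters + barley squares + muesli mix + protein crunch, 168 cm, 2322.
Runner-up corn puffs + cinnamon oats + nut clusters + barley squares + protein crunch tops out at 2285.

2322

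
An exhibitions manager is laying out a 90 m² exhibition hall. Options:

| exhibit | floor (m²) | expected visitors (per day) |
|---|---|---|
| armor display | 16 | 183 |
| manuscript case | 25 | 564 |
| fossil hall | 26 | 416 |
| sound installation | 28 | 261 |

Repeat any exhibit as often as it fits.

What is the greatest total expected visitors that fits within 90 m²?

Best packing: 3×manuscript case — 75 m², 1692 total.
That's the maximum — no swap from here does better than 1692.

1692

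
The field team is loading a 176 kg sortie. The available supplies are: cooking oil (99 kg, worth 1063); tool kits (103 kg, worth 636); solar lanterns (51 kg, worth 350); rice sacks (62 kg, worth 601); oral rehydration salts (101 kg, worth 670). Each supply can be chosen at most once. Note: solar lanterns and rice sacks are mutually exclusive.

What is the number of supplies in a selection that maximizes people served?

Optimal total is 1664.
One optimal bundle: cooking oil + rice sacks (161 kg).
Every optimal selection uses 2 supplies.

2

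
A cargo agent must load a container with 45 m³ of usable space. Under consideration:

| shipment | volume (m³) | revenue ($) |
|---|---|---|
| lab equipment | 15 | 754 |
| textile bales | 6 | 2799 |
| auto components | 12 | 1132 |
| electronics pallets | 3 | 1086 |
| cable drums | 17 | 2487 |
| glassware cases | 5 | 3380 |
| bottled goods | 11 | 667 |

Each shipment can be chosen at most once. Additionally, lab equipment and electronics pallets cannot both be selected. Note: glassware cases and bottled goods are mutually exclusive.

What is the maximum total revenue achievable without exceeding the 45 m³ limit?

10884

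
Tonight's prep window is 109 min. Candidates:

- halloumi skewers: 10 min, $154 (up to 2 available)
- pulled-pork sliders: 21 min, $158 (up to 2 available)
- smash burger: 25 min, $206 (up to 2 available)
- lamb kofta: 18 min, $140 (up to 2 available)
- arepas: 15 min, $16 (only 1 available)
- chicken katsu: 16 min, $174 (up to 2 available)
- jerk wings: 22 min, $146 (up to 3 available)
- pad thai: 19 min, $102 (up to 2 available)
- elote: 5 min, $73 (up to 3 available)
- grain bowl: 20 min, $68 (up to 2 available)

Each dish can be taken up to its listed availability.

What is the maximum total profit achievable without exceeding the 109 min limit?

1191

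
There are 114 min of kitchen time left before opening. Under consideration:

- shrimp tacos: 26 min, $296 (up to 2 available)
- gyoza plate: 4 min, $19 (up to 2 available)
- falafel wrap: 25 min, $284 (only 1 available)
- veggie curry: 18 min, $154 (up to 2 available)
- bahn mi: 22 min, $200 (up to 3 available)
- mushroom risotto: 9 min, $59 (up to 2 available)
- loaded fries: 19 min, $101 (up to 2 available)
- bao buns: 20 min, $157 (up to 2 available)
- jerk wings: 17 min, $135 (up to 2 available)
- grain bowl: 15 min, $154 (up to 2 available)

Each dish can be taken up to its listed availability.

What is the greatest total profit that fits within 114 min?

1230

Taking the top-ratio dishes first gives 2×shrimp tacos + gyoza plate + falafel wrap + 2×grain bowl for 1203 (111 min).
The 19 min tied up in gyoza plate and grain bowl is better spent on bahn mi — total rises to 1230 (114 min).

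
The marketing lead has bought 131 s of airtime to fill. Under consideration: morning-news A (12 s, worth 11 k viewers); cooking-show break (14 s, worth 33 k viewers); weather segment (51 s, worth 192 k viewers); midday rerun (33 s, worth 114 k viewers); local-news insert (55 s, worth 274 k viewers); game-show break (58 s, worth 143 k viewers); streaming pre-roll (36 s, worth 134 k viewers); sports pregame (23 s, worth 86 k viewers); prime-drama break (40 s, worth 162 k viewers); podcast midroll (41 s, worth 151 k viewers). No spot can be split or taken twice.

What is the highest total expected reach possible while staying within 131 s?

570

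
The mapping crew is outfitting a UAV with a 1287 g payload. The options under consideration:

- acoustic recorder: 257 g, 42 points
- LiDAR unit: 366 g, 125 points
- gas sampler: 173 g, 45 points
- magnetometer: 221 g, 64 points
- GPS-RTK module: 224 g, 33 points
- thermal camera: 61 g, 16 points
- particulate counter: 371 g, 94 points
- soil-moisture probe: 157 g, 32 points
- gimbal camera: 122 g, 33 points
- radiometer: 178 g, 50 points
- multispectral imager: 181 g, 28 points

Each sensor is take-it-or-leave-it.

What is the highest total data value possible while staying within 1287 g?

Density check — LiDAR unit 0.34, magnetometer 0.29, radiometer 0.28 are the best per g.
Taking the top-ratio sensors first gives LiDAR unit + gas sampler + magnetometer + thermal camera + soil-moisture probe + gimbal camera + radiometer for 365 (1278 g).
Dropping gas sampler and thermal camera and soil-moisture probe frees 391 g; slotting in particulate counter (371 g) lifts the total to 366 at 1258 g.
An exhaustive check of the 2048 subsets confirms 366.

366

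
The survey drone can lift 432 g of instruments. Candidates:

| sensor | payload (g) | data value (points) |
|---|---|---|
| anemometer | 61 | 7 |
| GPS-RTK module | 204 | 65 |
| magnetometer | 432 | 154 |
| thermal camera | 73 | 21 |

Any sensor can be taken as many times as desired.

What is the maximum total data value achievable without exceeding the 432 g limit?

The ratio ordering already packs tightly: magnetometer, 432 g, 154.
That's the maximum — no swap from here does better than 154.

154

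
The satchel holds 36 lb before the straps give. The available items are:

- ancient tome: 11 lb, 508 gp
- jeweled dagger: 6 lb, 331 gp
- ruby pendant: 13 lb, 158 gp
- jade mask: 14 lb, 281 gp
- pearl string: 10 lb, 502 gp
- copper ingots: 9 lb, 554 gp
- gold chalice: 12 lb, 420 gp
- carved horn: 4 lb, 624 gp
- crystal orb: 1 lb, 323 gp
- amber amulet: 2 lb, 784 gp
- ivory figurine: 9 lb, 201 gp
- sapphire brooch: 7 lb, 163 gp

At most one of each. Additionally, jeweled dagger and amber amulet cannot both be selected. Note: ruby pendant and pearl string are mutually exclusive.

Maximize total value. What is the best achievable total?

2994

Taking ancient tome + copper ingots + carved horn + crystal orb + amber amulet + ivory figurine: 36 lb used, 2994 in value.
Next best is pearl string + copper ingots + carved horn + crystal orb + amber amulet + ivory figurine at 2988 (35 lb) — short by 6.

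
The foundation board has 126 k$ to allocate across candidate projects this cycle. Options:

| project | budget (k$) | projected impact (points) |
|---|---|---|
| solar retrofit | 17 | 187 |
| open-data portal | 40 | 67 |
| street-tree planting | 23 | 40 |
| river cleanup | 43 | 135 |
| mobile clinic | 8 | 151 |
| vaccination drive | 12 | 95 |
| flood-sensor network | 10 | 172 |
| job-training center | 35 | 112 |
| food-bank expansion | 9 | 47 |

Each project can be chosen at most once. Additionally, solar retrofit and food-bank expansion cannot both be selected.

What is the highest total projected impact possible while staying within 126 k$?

852

Ranking by ratio (projected impact/k$): mobile clinic 18.88, flood-sensor network 17.20, solar retrofit 11.00.
Taking solar retrofit + river cleanup + mobile clinic + vaccination drive + flood-sensor network + job-training center: 125 k$ used, 852 in projected impact.
Nothing else feasible within 126 k$ beats 852.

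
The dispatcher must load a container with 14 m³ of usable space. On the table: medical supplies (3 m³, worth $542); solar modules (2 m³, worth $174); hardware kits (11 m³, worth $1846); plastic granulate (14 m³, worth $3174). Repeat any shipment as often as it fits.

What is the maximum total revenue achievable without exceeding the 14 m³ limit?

Ranking by ratio (revenue/m³): plastic granulate 226.71, medical supplies 180.67, hardware kits 167.82, solar modules 87.00.
The ratio ordering already packs tightly: plastic granulate, 14 m³, 3174.
Nothing else within 14 m³ beats 3174.

3174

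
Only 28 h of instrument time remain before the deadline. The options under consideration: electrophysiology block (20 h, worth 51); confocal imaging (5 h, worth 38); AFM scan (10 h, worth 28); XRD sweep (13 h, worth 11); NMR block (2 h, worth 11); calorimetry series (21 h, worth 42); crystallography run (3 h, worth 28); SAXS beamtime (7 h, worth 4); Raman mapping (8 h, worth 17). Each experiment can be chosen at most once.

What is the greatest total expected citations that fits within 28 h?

122

Taking confocal imaging + AFM scan + NMR block + crystallography run + Raman mapping: 28 h used, 122 in expected citations.
Next best is electrophysiology block + confocal imaging + crystallography run at 117 (28 h) — short by 5.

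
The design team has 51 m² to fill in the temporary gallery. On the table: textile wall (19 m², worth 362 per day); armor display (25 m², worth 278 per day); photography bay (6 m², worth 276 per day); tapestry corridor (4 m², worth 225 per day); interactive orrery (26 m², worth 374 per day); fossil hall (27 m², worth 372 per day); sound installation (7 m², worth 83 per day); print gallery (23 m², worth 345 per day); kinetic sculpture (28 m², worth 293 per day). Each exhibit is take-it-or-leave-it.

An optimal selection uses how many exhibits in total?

3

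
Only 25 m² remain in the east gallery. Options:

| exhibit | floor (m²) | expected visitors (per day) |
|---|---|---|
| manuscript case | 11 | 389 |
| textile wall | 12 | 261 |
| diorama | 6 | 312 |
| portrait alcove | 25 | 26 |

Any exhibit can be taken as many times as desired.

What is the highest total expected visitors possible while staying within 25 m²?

Density check — diorama 52.00, manuscript case 35.36, textile wall 21.75, portrait alcove 1.04 are the best per m².
The ratio ordering already packs tightly: 4×diorama, 24 m², 1248.
Every other selection either busts 25 m² or fails to beat 1248.

1248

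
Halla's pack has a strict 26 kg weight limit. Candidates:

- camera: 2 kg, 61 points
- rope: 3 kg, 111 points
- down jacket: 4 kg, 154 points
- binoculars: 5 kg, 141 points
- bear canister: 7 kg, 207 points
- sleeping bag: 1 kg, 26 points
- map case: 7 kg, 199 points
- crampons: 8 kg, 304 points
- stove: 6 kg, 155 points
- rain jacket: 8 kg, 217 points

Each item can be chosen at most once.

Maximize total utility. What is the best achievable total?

Greedy by ratio would take camera + rope + down jacket + bear canister + sleeping bag + crampons: 25 kg used, total 863.
Replace bear canister with rain jacket: the trade gains 10 net, giving 873 at 26 kg.
Nothing else within 26 kg beats 873.

873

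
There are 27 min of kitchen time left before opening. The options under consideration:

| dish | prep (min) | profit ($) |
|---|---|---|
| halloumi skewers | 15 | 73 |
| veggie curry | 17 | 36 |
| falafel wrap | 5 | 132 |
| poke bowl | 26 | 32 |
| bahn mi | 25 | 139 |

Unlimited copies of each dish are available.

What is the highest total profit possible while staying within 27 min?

660

Best packing: 5×falafel wrap — 25 min, 660 total.
Every other selection either busts 27 min or fails to beat 660.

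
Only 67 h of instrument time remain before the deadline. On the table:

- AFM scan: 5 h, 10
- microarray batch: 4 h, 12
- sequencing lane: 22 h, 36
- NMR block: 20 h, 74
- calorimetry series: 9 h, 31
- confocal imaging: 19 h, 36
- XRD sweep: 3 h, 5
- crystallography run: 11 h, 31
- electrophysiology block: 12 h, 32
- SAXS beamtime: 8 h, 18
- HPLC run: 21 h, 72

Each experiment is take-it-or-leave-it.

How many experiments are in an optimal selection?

5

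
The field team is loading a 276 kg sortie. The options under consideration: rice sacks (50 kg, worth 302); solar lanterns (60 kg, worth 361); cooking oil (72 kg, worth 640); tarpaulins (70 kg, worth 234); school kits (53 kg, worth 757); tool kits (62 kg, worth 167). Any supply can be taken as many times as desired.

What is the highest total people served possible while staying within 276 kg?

3785

5×school kits uses 265 of the 276 kg and totals 3785.
Every other selection either busts 276 kg or fails to beat 3785.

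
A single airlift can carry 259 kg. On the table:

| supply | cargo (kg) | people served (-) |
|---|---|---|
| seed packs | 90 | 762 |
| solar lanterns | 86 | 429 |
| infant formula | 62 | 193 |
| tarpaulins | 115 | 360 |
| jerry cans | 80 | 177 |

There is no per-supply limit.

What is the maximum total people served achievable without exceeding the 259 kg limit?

1717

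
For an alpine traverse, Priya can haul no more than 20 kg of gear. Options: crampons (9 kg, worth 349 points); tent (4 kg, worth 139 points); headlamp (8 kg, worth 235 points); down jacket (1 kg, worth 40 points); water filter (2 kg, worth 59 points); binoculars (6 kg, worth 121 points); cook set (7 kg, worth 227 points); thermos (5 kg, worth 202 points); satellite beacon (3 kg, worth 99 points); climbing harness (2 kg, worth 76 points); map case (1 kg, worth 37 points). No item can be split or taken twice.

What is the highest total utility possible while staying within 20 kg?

767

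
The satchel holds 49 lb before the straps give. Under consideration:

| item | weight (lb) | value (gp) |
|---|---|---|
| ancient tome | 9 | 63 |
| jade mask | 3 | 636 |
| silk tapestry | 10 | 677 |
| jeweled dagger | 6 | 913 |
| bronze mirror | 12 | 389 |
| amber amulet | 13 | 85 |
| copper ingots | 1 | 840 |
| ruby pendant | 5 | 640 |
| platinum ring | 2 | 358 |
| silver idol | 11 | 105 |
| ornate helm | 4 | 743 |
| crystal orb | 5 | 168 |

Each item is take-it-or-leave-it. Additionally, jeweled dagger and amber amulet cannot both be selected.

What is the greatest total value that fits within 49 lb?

By value per lb: copper ingots 840.00, jade mask 212.00, ornate helm 185.75 lead.
Best packing: jade mask + silk tapestry + jeweled dagger + bronze mirror + copper ingots + ruby pendant + platinum ring + ornate helm + crystal orb — 48 lb, 5364 total.
An exhaustive check of the 4096 subsets confirms 5364.

5364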